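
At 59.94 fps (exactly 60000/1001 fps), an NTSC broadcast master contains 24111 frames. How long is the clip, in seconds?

Running time = 24111 / (60000/1001) = 402.25185 s.

402.25185 seconds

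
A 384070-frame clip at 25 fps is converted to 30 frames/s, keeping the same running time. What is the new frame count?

Target frames = source frames × (target rate / source rate) = 384070 × (30)/(25) = 384070 × 6/5 = 460884.

460884 frames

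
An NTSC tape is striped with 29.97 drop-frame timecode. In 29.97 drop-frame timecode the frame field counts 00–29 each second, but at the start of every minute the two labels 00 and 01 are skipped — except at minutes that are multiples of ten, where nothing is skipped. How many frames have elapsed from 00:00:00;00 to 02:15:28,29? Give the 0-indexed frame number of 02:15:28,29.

243625

As if non-drop at 30 labels/s: (2 × 3600 + 15 × 60 + 28) × 30 + 29 = 243869.
Minute boundaries passed: 135; those not divisible by 10: 135 − 13 = 122; dropped labels = 2 × 122 = 244.
Actual frame index = 243869 − 244 = 243625.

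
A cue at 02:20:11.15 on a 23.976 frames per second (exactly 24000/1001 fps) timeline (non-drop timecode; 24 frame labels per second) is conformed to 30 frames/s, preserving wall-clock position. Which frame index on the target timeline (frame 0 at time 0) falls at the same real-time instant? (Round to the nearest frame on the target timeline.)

frame 252601

Source frame index: (2×3600 + 20×60 + 11) × 24 + 15 = 201879.
Real time: 201879 / (24000/1001) = 67360293/8000 s.
Target frame: (67360293/8000) × (30) = 202080879/800 ≈ 252601.099 → 252601.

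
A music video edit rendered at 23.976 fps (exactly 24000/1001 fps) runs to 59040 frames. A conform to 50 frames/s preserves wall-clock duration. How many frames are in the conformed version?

123123 frames

Target frames = source frames × (target rate / source rate) = 59040 × (50)/(24000/1001) = 59040 × 1001/480 = 123123.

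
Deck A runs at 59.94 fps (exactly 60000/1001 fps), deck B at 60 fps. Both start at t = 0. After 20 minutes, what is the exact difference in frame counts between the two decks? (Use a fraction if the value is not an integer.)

20 min = 1200 s.
A emits 60000/1001 × 1200 = 72000000/1001 frames; B emits 60 × 1200 = 72000.
Difference = 72000/1001 frames (≈ 71.9281); B is ahead of A.

72000/1001 frames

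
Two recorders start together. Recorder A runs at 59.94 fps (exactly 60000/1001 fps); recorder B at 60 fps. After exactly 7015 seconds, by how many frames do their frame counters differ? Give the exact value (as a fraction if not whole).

A emits 60000/1001 × 7015 = 420900000/1001 frames; B emits 60 × 7015 = 420900.
Difference = 420900/1001 frames (≈ 420.4795); B is ahead of A.

420900/1001 frames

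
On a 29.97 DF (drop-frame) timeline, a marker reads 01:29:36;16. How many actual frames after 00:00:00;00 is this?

161134

Complete 10-minute blocks: 8, each 17982 frames → 143856.
Remaining 9 whole minutes in the current block: 1800 + 8 × 1798 = 16184 frames.
Within the current minute: 36 × 30 + 16 − 2 = 1094 (labels ;00/;01 skipped at this minute). Total = 143856 + 16184 + 1094 = 161134.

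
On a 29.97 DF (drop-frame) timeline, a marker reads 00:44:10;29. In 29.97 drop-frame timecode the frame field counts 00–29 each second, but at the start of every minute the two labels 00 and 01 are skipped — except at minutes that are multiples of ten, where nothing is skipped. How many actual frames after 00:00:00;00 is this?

Complete 10-minute blocks: 4, each 17982 frames → 71928.
Remaining 4 whole minutes in the current block: 1800 + 3 × 1798 = 7194 frames.
Within the current minute: 10 × 30 + 29 − 2 = 327 (labels ;00/;01 skipped at this minute). Total = 71928 + 7194 + 327 = 79449.

79449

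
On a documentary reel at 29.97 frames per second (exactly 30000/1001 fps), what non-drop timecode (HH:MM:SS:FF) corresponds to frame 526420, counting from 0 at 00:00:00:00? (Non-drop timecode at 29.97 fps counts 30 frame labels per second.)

04:52:27:10

526420 ÷ 30 = 17547 full seconds, remainder 10 frames.
17547 s = 4 h 52 min 27 s.
Timecode: 04:52:27:10.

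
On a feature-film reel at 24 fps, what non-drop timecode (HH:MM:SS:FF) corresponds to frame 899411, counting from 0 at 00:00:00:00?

10:24:35:11

899411 ÷ 24 = 37475 full seconds, remainder 11 frames.
37475 s = 10 h 24 min 35 s.
Timecode: 10:24:35:11.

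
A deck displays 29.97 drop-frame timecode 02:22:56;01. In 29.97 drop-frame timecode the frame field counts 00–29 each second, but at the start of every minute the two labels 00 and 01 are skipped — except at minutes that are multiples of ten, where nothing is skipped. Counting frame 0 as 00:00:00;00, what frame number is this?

257025

As if non-drop at 30 labels/s: (2 × 3600 + 22 × 60 + 56) × 30 + 1 = 257281.
Minute boundaries passed: 142; those not divisible by 10: 142 − 14 = 128; dropped labels = 2 × 128 = 256.
Actual frame index = 257281 − 256 = 257025.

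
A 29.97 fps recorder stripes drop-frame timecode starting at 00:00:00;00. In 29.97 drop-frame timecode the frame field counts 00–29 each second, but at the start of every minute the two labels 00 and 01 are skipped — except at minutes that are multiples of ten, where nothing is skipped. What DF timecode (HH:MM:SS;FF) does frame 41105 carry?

00:22:51;15

Each 10-minute DF block holds 10 × 60 × 30 − 9 × 2 = 17982 frames. 41105 ÷ 17982 → 2 full blocks, remainder 5141.
Within the partial block the first minute is 1800 frames and each further minute 1798, so 2 further minute boundaries passed. Total skipped labels = 18 × 2 + 2 × 2 = 40.
Non-drop label index = 41105 + 40 = 41145; at 30 labels/s that is 00:22:51:15, i.e. DF 00:22:51;15.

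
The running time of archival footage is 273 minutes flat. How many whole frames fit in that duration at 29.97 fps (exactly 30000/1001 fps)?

273 min = 16380 s.
Frames = 16380 × 30000/1001 = 5400000/11 ≈ 490909.0909.
Complete frames: 490909.

490909 frames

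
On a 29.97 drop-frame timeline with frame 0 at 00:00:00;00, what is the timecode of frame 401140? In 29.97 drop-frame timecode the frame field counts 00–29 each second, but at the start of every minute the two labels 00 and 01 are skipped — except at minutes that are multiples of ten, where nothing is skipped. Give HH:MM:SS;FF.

03:43:04;22

Each 10-minute DF block holds 10 × 60 × 30 − 9 × 2 = 17982 frames. 401140 ÷ 17982 → 22 full blocks, remainder 5536.
Within the partial block the first minute is 1800 frames and each further minute 1798, so 3 further minute boundaries passed. Total skipped labels = 18 × 22 + 2 × 3 = 402.
Non-drop label index = 401140 + 402 = 401542; at 30 labels/s that is 03:43:04:22, i.e. DF 03:43:04;22.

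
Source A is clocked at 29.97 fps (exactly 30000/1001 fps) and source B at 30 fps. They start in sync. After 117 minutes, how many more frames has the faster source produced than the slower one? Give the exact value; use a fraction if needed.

117 min = 7020 s.
A emits 30000/1001 × 7020 = 16200000/77 frames; B emits 30 × 7020 = 210600.
Difference = 16200/77 frames (≈ 210.3896); B is ahead of A.

16200/77 frames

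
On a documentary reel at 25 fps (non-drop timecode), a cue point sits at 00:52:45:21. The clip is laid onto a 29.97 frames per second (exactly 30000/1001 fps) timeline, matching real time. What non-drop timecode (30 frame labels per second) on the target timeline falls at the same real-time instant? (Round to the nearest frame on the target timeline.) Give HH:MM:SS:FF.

Source frame index: (0×3600 + 52×60 + 45) × 25 + 21 = 79146.
Real time: 79146 / (25) = 79146/25 s.
Target frame: (79146/25) × (30000/1001) = 94975200/1001 ≈ 94880.320 → 94880.
At 30 labels/s: frame 94880 → 00:52:42:20.

00:52:42:20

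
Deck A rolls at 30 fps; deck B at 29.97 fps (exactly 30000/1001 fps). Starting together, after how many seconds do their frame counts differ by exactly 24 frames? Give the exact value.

The gap grows by |30000/1001 − 30| = 30/1001 frames per second.
Time for a 24-frame gap: 24 ÷ (30/1001) = 800.8 s.

800.8 seconds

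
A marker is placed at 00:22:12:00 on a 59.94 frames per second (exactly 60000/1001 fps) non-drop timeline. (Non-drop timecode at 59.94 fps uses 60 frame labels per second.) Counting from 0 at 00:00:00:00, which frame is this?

79920

Total seconds to the label: (0 × 3600 + 22 × 60 + 12) = 1332.
Frame index = 1332 × 60 + 0 = 79920.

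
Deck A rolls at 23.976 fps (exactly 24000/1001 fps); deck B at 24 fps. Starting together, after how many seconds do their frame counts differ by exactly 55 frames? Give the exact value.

55055/24 seconds

The gap grows by |24 − 24000/1001| = 24/1001 frames per second.
Time for a 55-frame gap: 55 ÷ (24/1001) = 55055/24 s.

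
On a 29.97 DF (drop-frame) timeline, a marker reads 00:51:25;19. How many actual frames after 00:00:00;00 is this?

As if non-drop at 30 labels/s: (0 × 3600 + 51 × 60 + 25) × 30 + 19 = 92569.
Minute boundaries passed: 51; those not divisible by 10: 51 − 5 = 46; dropped labels = 2 × 46 = 92.
Actual frame index = 92569 − 92 = 92477.

92477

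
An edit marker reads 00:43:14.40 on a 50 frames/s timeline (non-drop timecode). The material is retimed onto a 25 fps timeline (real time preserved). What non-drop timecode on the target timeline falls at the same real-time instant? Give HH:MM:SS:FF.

00:43:14:20

Source frame index: (0×3600 + 43×60 + 14) × 50 + 40 = 129740.
Real time: 129740 / (50) = 12974/5 s.
Target frame: (12974/5) × (25) = 64870.
At 25 labels/s: frame 64870 → 00:43:14:20.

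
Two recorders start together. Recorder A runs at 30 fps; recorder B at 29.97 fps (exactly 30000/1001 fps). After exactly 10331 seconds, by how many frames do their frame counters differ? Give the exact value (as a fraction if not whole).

A emits 30 × 10331 = 309930 frames; B emits 30000/1001 × 10331 = 309930000/1001.
Difference = 309930/1001 frames (≈ 309.6204); B is behind A.

309930/1001 frames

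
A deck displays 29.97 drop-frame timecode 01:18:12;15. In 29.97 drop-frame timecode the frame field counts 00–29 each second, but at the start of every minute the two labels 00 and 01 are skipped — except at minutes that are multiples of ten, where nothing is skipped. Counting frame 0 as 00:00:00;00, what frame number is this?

140633

Complete 10-minute blocks: 7, each 17982 frames → 125874.
Remaining 8 whole minutes in the current block: 1800 + 7 × 1798 = 14386 frames.
Within the current minute: 12 × 30 + 15 − 2 = 373 (labels ;00/;01 skipped at this minute). Total = 125874 + 14386 + 373 = 140633.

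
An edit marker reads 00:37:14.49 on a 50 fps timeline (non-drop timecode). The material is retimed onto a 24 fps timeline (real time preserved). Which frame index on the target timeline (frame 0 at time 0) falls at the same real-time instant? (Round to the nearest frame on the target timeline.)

Source frame index: (0×3600 + 37×60 + 14) × 50 + 49 = 111749.
Real time: 111749 / (50) = 111749/50 s.
Target frame: (111749/50) × (24) = 1340988/25 ≈ 53639.520 → 53640.

frame 53640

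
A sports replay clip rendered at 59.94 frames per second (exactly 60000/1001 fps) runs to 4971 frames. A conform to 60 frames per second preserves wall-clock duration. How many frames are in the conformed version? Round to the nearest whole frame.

Frames at target rate = 4971 × (60) / (60000/1001) = 4975971/1000 ≈ 4975.971.
Nearest whole frame: 4976.

4976 frames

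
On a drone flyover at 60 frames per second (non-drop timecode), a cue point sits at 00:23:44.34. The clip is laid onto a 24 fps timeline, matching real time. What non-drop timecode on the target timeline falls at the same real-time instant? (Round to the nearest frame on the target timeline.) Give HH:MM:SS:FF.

Source frame index: (0×3600 + 23×60 + 44) × 60 + 34 = 85474.
Real time: 85474 / (60) = 42737/30 s.
Target frame: (42737/30) × (24) = 170948/5 ≈ 34189.600 → 34190.
At 24 labels/s: frame 34190 → 00:23:44:14.

00:23:44:14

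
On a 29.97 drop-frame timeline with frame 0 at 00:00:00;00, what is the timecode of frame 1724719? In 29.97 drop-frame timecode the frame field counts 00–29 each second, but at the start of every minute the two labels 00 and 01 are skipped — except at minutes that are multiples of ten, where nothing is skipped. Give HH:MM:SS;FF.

15:59:08;07

Each 10-minute DF block holds 10 × 60 × 30 − 9 × 2 = 17982 frames. 1724719 ÷ 17982 → 95 full blocks, remainder 16429.
Within the partial block the first minute is 1800 frames and each further minute 1798, so 9 further minute boundaries passed. Total skipped labels = 18 × 95 + 2 × 9 = 1728.
Non-drop label index = 1724719 + 1728 = 1726447; at 30 labels/s that is 15:59:08:07, i.e. DF 15:59:08;07.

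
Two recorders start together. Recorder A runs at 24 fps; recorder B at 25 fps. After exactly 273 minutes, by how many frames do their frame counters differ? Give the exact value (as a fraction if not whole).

273 min = 16380 s.
A emits 24 × 16380 = 393120 frames; B emits 25 × 16380 = 409500.
Difference = 16380 frames; B is ahead of A.

16380 frames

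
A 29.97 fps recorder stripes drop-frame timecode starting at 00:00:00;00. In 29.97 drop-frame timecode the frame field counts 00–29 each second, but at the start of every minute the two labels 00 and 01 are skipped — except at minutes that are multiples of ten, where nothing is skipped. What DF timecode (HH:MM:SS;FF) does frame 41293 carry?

Ten DF minutes hold 17982 frames, so frame 41293 lies in block 2 (frames 35964–53945) with 5329 frames into that block.
The block's first minute is 1800 frames and the rest 1798 each; 5329 frames reaches minute 2, so 2 × 18 + 2 × 2 = 40 labels have been skipped so far.
Adding those back, label number 41293 + 40 = 41333 at 30 labels/s is 1377 s + 23 f = 0 h 22 min 57 s frame 23, i.e. 00:22:57;23.

00:22:57;23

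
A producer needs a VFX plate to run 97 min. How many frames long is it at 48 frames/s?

279360 frames

97 min = 5820 s.
Frames = 5820 × 48 = 279360.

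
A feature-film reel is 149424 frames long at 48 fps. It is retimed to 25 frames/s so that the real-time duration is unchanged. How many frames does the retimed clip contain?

Target frames = source frames × (target rate / source rate) = 149424 × (25)/(48) = 149424 × 25/48 = 77825.

77825 frames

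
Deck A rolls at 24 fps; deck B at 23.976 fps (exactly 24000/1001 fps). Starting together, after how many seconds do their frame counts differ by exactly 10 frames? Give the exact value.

The gap grows by |24000/1001 − 24| = 24/1001 frames per second.
Time for a 10-frame gap: 10 ÷ (24/1001) = 5005/12 s.

5005/12 seconds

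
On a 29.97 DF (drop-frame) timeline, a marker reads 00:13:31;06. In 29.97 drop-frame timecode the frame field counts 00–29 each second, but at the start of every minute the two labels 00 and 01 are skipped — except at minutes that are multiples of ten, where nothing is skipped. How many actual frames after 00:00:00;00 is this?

As if non-drop at 30 labels/s: (0 × 3600 + 13 × 60 + 31) × 30 + 6 = 24336.
Minute boundaries passed: 13; those not divisible by 10: 13 − 1 = 12; dropped labels = 2 × 12 = 24.
Actual frame index = 24336 − 24 = 24312.

24312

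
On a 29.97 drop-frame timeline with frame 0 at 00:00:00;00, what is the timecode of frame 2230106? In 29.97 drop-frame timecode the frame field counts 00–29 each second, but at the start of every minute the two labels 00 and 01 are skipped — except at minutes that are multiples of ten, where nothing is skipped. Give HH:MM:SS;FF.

Each 10-minute DF block holds 10 × 60 × 30 − 9 × 2 = 17982 frames. 2230106 ÷ 17982 → 124 full blocks, remainder 338.
Within the partial block the first minute is 1800 frames and each further minute 1798, so 0 further minute boundaries passed. Total skipped labels = 18 × 124 + 2 × 0 = 2232.
Non-drop label index = 2230106 + 2232 = 2232338; at 30 labels/s that is 20:40:11:08, i.e. DF 20:40:11;08.

20:40:11;08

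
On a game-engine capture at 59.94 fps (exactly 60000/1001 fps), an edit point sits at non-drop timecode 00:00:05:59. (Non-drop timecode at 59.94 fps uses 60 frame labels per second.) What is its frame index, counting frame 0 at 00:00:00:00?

frame 359

Total seconds to the label: (0 × 3600 + 0 × 60 + 5) = 5.
Frame index = 5 × 60 + 59 = 359.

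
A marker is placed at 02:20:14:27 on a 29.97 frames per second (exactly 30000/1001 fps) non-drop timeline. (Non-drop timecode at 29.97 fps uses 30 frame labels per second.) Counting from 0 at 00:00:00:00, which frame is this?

frame 252447

Total seconds to the label: (2 × 3600 + 20 × 60 + 14) = 8414.
Frame index = 8414 × 30 + 27 = 252447.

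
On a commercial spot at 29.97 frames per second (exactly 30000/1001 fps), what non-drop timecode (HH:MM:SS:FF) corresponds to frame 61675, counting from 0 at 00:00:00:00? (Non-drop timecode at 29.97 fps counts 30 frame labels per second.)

00:34:15:25

61675 ÷ 30 = 2055 full seconds, remainder 25 frames.
2055 s = 0 h 34 min 15 s.
Timecode: 00:34:15:25.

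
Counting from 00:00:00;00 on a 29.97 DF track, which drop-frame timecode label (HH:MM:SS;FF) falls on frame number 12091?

00:06:43;13

Each 10-minute DF block holds 10 × 60 × 30 − 9 × 2 = 17982 frames. 12091 ÷ 17982 → 0 full blocks, remainder 12091.
Within the partial block the first minute is 1800 frames and each further minute 1798, so 6 further minute boundaries passed. Total skipped labels = 18 × 0 + 2 × 6 = 12.
Non-drop label index = 12091 + 12 = 12103; at 30 labels/s that is 00:06:43:13, i.e. DF 00:06:43;13.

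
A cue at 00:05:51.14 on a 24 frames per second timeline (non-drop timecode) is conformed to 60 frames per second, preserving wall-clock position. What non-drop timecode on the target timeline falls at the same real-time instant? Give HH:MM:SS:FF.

Source frame index: (0×3600 + 5×60 + 51) × 24 + 14 = 8438.
Real time: 8438 / (24) = 4219/12 s.
Target frame: (4219/12) × (60) = 21095.
At 60 labels/s: frame 21095 → 00:05:51:35.

00:05:51:35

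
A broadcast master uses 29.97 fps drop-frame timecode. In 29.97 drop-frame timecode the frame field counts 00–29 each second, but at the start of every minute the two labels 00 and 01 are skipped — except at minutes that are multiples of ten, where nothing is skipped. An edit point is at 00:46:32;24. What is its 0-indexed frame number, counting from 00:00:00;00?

83700

Complete 10-minute blocks: 4, each 17982 frames → 71928.
Remaining 6 whole minutes in the current block: 1800 + 5 × 1798 = 10790 frames.
Within the current minute: 32 × 30 + 24 − 2 = 982 (labels ;00/;01 skipped at this minute). Total = 71928 + 10790 + 982 = 83700.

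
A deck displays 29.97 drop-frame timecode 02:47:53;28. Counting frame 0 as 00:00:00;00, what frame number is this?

Complete 10-minute blocks: 16, each 17982 frames → 287712.
Remaining 7 whole minutes in the current block: 1800 + 6 × 1798 = 12588 frames.
Within the current minute: 53 × 30 + 28 − 2 = 1616 (labels ;00/;01 skipped at this minute). Total = 287712 + 12588 + 1616 = 301916.

301916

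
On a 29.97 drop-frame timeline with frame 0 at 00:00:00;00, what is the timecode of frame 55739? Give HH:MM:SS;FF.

00:30:59;23

Ten DF minutes hold 17982 frames, so frame 55739 lies in block 3 (frames 53946–71927) with 1793 frames into that block.
The block's first minute is 1800 frames and the rest 1798 each; 1793 frames reaches minute 0, so 3 × 18 + 0 × 2 = 54 labels have been skipped so far.
Adding those back, label number 55739 + 54 = 55793 at 30 labels/s is 1859 s + 23 f = 0 h 30 min 59 s frame 23, i.e. 00:30:59;23.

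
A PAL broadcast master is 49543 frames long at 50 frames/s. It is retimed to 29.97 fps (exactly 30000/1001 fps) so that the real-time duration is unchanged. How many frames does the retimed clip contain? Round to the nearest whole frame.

Frames at target rate = 49543 × (30000/1001) / (50) = 2286600/77 ≈ 29696.104.
Nearest whole frame: 29696.

29696 frames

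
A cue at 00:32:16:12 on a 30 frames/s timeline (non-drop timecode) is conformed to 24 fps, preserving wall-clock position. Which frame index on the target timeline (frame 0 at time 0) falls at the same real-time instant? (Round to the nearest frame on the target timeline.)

Source frame index: (0×3600 + 32×60 + 16) × 30 + 12 = 58092.
Real time: 58092 / (30) = 9682/5 s.
Target frame: (9682/5) × (24) = 232368/5 ≈ 46473.600 → 46474.

frame 46474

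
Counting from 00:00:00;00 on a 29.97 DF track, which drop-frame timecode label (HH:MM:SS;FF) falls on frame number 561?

Each 10-minute DF block holds 10 × 60 × 30 − 9 × 2 = 17982 frames. 561 ÷ 17982 → 0 full blocks, remainder 561.
Within the partial block the first minute is 1800 frames and each further minute 1798, so 0 further minute boundaries passed. Total skipped labels = 18 × 0 + 2 × 0 = 0.
Non-drop label index = 561 + 0 = 561; at 30 labels/s that is 00:00:18:21, i.e. DF 00:00:18;21.

00:00:18;21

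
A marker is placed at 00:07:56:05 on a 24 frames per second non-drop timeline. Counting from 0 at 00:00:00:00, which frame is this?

Total seconds to the label: (0 × 3600 + 7 × 60 + 56) = 476.
Frame index = 476 × 24 + 5 = 11429.

11429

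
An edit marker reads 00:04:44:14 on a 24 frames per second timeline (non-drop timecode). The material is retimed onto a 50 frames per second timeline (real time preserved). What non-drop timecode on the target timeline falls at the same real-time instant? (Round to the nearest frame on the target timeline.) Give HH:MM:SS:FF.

Source frame index: (0×3600 + 4×60 + 44) × 24 + 14 = 6830.
Real time: 6830 / (24) = 3415/12 s.
Target frame: (3415/12) × (50) = 85375/6 ≈ 14229.167 → 14229.
At 50 labels/s: frame 14229 → 00:04:44:29.

00:04:44:29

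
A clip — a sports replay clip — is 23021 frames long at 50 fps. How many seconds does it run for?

460.42 seconds

Running time = 23021 / (50) = 460.42 s.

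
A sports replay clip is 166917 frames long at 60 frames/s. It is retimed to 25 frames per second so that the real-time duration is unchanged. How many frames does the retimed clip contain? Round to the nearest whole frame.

Frames at target rate = 166917 × (25) / (60) = 278195/4 ≈ 69548.750.
Nearest whole frame: 69549.

69549 frames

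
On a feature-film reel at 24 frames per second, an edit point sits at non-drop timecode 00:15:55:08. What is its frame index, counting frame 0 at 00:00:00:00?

Total seconds to the label: (0 × 3600 + 15 × 60 + 55) = 955.
Frame index = 955 × 24 + 8 = 22928.

22928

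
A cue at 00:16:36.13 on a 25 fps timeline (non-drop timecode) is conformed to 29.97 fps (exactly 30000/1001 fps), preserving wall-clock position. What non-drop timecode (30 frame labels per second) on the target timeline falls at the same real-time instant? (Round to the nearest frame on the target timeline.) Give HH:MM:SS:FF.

00:16:35:16

Source frame index: (0×3600 + 16×60 + 36) × 25 + 13 = 24913.
Real time: 24913 / (25) = 24913/25 s.
Target frame: (24913/25) × (30000/1001) = 4270800/143 ≈ 29865.734 → 29866.
At 30 labels/s: frame 29866 → 00:16:35:16.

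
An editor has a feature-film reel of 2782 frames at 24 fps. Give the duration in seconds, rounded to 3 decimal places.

115.917 seconds

Running time = 2782 × 1/24 = 1391/12 s ≈ 115.917 s.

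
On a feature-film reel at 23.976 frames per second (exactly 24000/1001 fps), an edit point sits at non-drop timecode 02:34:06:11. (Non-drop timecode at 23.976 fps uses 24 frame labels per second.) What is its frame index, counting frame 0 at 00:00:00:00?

221915

Total seconds to the label: (2 × 3600 + 34 × 60 + 6) = 9246.
Frame index = 9246 × 24 + 11 = 221915.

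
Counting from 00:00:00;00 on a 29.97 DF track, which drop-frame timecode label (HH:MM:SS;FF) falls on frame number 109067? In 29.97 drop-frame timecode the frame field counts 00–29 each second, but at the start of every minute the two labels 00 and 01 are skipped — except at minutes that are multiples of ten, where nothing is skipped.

Ten DF minutes hold 17982 frames, so frame 109067 lies in block 6 (frames 107892–125873) with 1175 frames into that block.
The block's first minute is 1800 frames and the rest 1798 each; 1175 frames reaches minute 0, so 6 × 18 + 0 × 2 = 108 labels have been skipped so far.
Adding those back, label number 109067 + 108 = 109175 at 30 labels/s is 3639 s + 5 f = 1 h 0 min 39 s frame 5, i.e. 01:00:39;05.

01:00:39;05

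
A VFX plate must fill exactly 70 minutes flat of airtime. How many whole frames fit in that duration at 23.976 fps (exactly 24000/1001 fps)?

100699 frames

70 min = 4200 s.
Frames = 4200 × 24000/1001 = 14400000/143 ≈ 100699.3007.
Complete frames: 100699.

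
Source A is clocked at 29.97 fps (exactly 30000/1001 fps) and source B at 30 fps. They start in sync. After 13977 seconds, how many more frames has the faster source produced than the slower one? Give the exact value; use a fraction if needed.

419310/1001 frames

A emits 30000/1001 × 13977 = 419310000/1001 frames; B emits 30 × 13977 = 419310.
Difference = 419310/1001 frames (≈ 418.8911); B is ahead of A.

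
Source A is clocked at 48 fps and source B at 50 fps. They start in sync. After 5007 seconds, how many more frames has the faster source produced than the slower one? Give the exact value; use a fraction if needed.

10014 frames

A emits 48 × 5007 = 240336 frames; B emits 50 × 5007 = 250350.
Difference = 10014 frames; B is ahead of A.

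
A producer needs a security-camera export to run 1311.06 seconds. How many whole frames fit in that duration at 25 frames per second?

32776 frames

Frames = 1311.06 × 25 = 65553/2 ≈ 32776.5000.
Complete frames: 32776.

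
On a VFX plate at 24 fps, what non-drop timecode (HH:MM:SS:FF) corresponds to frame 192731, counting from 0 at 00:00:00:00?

02:13:50:11

192731 ÷ 24 = 8030 full seconds, remainder 11 frames.
8030 s = 2 h 13 min 50 s.
Timecode: 02:13:50:11.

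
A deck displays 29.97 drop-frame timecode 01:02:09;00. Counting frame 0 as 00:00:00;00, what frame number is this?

As if non-drop at 30 labels/s: (1 × 3600 + 2 × 60 + 9) × 30 + 0 = 111870.
Minute boundaries passed: 62; those not divisible by 10: 62 − 6 = 56; dropped labels = 2 × 56 = 112.
Actual frame index = 111870 − 112 = 111758.

111758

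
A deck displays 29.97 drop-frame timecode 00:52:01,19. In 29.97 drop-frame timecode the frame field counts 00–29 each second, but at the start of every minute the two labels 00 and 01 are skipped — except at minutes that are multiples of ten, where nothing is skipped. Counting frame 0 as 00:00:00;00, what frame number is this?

Complete 10-minute blocks: 5, each 17982 frames → 89910.
Remaining 2 whole minutes in the current block: 1800 + 1 × 1798 = 3598 frames.
Within the current minute: 1 × 30 + 19 − 2 = 47 (labels ;00/;01 skipped at this minute). Total = 89910 + 3598 + 47 = 93555.

93555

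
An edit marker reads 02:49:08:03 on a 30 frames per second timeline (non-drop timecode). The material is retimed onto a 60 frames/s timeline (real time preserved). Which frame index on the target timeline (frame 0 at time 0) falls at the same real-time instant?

frame 608886

Source frame index: (2×3600 + 49×60 + 8) × 30 + 3 = 304443.
Real time: 304443 / (30) = 101481/10 s.
Target frame: (101481/10) × (60) = 608886.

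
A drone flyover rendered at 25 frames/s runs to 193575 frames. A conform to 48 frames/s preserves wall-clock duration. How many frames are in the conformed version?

Target frames = source frames × (target rate / source rate) = 193575 × (48)/(25) = 193575 × 48/25 = 371664.

371664 frames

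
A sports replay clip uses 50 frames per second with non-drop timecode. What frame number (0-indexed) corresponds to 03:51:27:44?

Total seconds to the label: (3 × 3600 + 51 × 60 + 27) = 13887.
Frame index = 13887 × 50 + 44 = 694394.

694394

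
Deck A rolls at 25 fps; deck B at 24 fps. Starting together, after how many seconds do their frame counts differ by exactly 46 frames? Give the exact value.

The gap grows by |24 − 25| = 1 frame per second.
Time for a 46-frame gap: 46 ÷ (1) = 46 s.

46 seconds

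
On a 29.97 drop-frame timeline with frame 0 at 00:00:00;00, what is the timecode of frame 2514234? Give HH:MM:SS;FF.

23:18:11;22

Ten DF minutes hold 17982 frames, so frame 2514234 lies in block 139 (frames 2499498–2517479) with 14736 frames into that block.
The block's first minute is 1800 frames and the rest 1798 each; 14736 frames reaches minute 8, so 139 × 18 + 8 × 2 = 2518 labels have been skipped so far.
Adding those back, label number 2514234 + 2518 = 2516752 at 30 labels/s is 83891 s + 22 f = 23 h 18 min 11 s frame 22, i.e. 23:18:11;22.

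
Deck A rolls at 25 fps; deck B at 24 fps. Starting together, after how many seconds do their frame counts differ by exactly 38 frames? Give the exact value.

38 seconds

The gap grows by |24 − 25| = 1 frame per second.
Time for a 38-frame gap: 38 ÷ (1) = 38 s.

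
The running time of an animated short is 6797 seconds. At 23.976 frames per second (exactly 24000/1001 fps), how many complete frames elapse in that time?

Frames = 6797 × 24000/1001 = 23304000/143 ≈ 162965.0350.
Complete frames: 162965.

162965 frames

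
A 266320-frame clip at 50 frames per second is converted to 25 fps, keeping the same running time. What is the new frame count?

133160 frames

Target frames = source frames × (target rate / source rate) = 266320 × (25)/(50) = 266320 × 1/2 = 133160.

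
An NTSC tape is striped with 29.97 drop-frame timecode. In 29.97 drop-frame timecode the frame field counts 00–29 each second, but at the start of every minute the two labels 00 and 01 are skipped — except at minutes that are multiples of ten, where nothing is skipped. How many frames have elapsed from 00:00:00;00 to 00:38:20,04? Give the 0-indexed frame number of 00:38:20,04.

68934

Complete 10-minute blocks: 3, each 17982 frames → 53946.
Remaining 8 whole minutes in the current block: 1800 + 7 × 1798 = 14386 frames.
Within the current minute: 20 × 30 + 4 − 2 = 602 (labels ;00/;01 skipped at this minute). Total = 53946 + 14386 + 602 = 68934.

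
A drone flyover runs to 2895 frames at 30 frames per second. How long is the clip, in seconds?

Running time = 2895 / (30) = 96.5 s.

96.5 seconds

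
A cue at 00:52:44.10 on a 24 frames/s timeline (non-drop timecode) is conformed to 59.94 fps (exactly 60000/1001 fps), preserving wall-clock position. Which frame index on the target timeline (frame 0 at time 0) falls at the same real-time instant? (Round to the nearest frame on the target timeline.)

Source frame index: (0×3600 + 52×60 + 44) × 24 + 10 = 75946.
Real time: 75946 / (24) = 37973/12 s.
Target frame: (37973/12) × (60000/1001) = 14605000/77 ≈ 189675.325 → 189675.

frame 189675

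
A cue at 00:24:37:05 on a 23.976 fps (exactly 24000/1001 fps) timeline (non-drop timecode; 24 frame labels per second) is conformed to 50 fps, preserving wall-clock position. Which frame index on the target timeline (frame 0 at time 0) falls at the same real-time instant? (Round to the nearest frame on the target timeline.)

frame 73934

Source frame index: (0×3600 + 24×60 + 37) × 24 + 5 = 35453.
Real time: 35453 / (24000/1001) = 35488453/24000 s.
Target frame: (35488453/24000) × (50) = 35488453/480 ≈ 73934.277 → 73934.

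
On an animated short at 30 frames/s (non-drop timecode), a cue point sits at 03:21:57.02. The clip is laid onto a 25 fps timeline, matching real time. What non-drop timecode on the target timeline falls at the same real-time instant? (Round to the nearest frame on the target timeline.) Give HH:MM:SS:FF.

03:21:57:02

Source frame index: (3×3600 + 21×60 + 57) × 30 + 2 = 363512.
Real time: 363512 / (30) = 181756/15 s.
Target frame: (181756/15) × (25) = 908780/3 ≈ 302926.667 → 302927.
At 25 labels/s: frame 302927 → 03:21:57:02.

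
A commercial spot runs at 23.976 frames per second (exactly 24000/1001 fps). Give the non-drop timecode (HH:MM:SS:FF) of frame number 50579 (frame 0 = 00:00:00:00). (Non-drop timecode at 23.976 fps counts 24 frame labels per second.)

50579 ÷ 24 = 2107 full seconds, remainder 11 frames.
2107 s = 0 h 35 min 7 s.
Timecode: 00:35:07:11.

00:35:07:11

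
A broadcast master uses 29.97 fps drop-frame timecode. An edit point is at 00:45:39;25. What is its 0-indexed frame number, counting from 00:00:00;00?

As if non-drop at 30 labels/s: (0 × 3600 + 45 × 60 + 39) × 30 + 25 = 82195.
Minute boundaries passed: 45; those not divisible by 10: 45 − 4 = 41; dropped labels = 2 × 41 = 82.
Actual frame index = 82195 − 82 = 82113.

82113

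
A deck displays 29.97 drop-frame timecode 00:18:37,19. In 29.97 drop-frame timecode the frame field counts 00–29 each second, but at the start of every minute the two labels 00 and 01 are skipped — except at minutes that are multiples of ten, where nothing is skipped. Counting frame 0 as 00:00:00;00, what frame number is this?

33495

Complete 10-minute blocks: 1, each 17982 frames → 17982.
Remaining 8 whole minutes in the current block: 1800 + 7 × 1798 = 14386 frames.
Within the current minute: 37 × 30 + 19 − 2 = 1127 (labels ;00/;01 skipped at this minute). Total = 17982 + 14386 + 1127 = 33495.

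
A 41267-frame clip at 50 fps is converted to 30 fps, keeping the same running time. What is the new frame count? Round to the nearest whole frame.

Frames at target rate = 41267 × (30) / (50) = 123801/5 ≈ 24760.200.
Nearest whole frame: 24760.

24760 frames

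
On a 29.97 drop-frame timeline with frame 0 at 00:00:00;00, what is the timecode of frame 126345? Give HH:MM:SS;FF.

Each 10-minute DF block holds 10 × 60 × 30 − 9 × 2 = 17982 frames. 126345 ÷ 17982 → 7 full blocks, remainder 471.
Within the partial block the first minute is 1800 frames and each further minute 1798, so 0 further minute boundaries passed. Total skipped labels = 18 × 7 + 2 × 0 = 126.
Non-drop label index = 126345 + 126 = 126471; at 30 labels/s that is 01:10:15:21, i.e. DF 01:10:15;21.

01:10:15;21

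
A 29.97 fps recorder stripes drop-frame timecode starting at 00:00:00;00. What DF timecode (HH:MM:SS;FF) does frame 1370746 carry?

12:42:17;08

Ten DF minutes hold 17982 frames, so frame 1370746 lies in block 76 (frames 1366632–1384613) with 4114 frames into that block.
The block's first minute is 1800 frames and the rest 1798 each; 4114 frames reaches minute 2, so 76 × 18 + 2 × 2 = 1372 labels have been skipped so far.
Adding those back, label number 1370746 + 1372 = 1372118 at 30 labels/s is 45737 s + 8 f = 12 h 42 min 17 s frame 8, i.e. 12:42:17;08.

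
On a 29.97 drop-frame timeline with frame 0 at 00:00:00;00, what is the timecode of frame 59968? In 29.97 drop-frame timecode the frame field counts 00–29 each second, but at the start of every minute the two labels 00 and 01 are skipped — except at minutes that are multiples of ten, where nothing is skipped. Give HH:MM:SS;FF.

00:33:20;28

Ten DF minutes hold 17982 frames, so frame 59968 lies in block 3 (frames 53946–71927) with 6022 frames into that block.
The block's first minute is 1800 frames and the rest 1798 each; 6022 frames reaches minute 3, so 3 × 18 + 3 × 2 = 60 labels have been skipped so far.
Adding those back, label number 59968 + 60 = 60028 at 30 labels/s is 2000 s + 28 f = 0 h 33 min 20 s frame 28, i.e. 00:33:20;28.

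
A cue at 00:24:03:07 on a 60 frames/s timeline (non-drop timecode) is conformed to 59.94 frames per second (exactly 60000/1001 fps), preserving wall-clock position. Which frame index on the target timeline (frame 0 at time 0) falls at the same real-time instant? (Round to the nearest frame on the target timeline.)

Source frame index: (0×3600 + 24×60 + 3) × 60 + 7 = 86587.
Real time: 86587 / (60) = 86587/60 s.
Target frame: (86587/60) × (60000/1001) = 86587000/1001 ≈ 86500.500 → 86500.

frame 86500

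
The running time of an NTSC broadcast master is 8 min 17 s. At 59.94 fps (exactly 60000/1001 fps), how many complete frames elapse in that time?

8 min 17 s = 497 s.
Frames = 497 × 60000/1001 = 4260000/143 ≈ 29790.2098.
Complete frames: 29790.

29790 frames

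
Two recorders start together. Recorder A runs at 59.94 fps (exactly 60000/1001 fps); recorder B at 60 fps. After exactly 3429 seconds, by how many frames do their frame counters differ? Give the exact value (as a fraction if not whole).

205740/1001 frames

A emits 60000/1001 × 3429 = 205740000/1001 frames; B emits 60 × 3429 = 205740.
Difference = 205740/1001 frames (≈ 205.5345); B is ahead of A.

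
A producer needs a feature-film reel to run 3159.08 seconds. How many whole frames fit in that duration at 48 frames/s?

151635 frames

Frames = 3159.08 × 48 = 3790896/25 ≈ 151635.8400.
Complete frames: 151635.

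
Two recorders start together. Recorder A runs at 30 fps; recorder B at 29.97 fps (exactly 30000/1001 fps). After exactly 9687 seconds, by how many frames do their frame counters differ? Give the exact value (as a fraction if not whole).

290610/1001 frames

A emits 30 × 9687 = 290610 frames; B emits 30000/1001 × 9687 = 290610000/1001.
Difference = 290610/1001 frames (≈ 290.3197); B is behind A.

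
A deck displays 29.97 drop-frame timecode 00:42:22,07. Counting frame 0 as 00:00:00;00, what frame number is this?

76191

Complete 10-minute blocks: 4, each 17982 frames → 71928.
Remaining 2 whole minutes in the current block: 1800 + 1 × 1798 = 3598 frames.
Within the current minute: 22 × 30 + 7 − 2 = 665 (labels ;00/;01 skipped at this minute). Total = 71928 + 3598 + 665 = 76191.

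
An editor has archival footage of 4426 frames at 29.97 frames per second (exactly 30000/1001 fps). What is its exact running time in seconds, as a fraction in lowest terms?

Running time = 4426 ÷ (30000/1001) = 4426 × 1001/30000 = 2215213/15000 s.

2215213/15000 seconds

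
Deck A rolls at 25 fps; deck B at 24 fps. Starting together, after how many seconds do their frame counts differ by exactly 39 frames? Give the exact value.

The gap grows by |24 − 25| = 1 frame per second.
Time for a 39-frame gap: 39 ÷ (1) = 39 s.

39 seconds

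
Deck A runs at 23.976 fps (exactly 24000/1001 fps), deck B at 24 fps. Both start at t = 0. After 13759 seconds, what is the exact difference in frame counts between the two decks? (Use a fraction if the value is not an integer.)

330216/1001 frames

A emits 24000/1001 × 13759 = 330216000/1001 frames; B emits 24 × 13759 = 330216.
Difference = 330216/1001 frames (≈ 329.8861); B is ahead of A.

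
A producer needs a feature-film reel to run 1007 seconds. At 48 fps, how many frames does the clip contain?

48336 frames

Frames = 1007 × 48 = 48336.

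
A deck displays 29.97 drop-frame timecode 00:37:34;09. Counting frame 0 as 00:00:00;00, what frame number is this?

Complete 10-minute blocks: 3, each 17982 frames → 53946.
Remaining 7 whole minutes in the current block: 1800 + 6 × 1798 = 12588 frames.
Within the current minute: 34 × 30 + 9 − 2 = 1027 (labels ;00/;01 skipped at this minute). Total = 53946 + 12588 + 1027 = 67561.

67561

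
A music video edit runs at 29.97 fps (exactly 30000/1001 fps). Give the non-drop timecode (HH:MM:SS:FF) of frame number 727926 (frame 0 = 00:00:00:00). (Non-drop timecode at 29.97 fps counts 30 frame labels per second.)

06:44:24:06

727926 ÷ 30 = 24264 full seconds, remainder 6 frames.
24264 s = 6 h 44 min 24 s.
Timecode: 06:44:24:06.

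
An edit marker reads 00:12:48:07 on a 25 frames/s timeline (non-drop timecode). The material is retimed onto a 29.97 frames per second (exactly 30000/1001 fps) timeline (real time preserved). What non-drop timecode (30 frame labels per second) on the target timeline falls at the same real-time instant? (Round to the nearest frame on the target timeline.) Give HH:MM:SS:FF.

Source frame index: (0×3600 + 12×60 + 48) × 25 + 7 = 19207.
Real time: 19207 / (25) = 19207/25 s.
Target frame: (19207/25) × (30000/1001) = 23048400/1001 ≈ 23025.375 → 23025.
At 30 labels/s: frame 23025 → 00:12:47:15.

00:12:47:15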